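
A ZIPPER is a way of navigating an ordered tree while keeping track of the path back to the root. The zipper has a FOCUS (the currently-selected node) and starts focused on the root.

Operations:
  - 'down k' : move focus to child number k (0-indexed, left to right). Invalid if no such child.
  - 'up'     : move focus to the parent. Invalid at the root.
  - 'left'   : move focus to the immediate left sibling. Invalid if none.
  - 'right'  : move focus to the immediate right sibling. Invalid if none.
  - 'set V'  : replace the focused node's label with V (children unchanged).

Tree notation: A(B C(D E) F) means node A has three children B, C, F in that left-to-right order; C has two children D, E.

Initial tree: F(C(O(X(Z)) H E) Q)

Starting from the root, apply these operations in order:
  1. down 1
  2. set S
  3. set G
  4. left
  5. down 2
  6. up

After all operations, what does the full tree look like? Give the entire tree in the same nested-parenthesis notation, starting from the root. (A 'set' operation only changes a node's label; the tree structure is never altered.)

Step 1 (down 1): focus=Q path=1 depth=1 children=[] left=['C'] right=[] parent=F
Step 2 (set S): focus=S path=1 depth=1 children=[] left=['C'] right=[] parent=F
Step 3 (set G): focus=G path=1 depth=1 children=[] left=['C'] right=[] parent=F
Step 4 (left): focus=C path=0 depth=1 children=['O', 'H', 'E'] left=[] right=['G'] parent=F
Step 5 (down 2): focus=E path=0/2 depth=2 children=[] left=['O', 'H'] right=[] parent=C
Step 6 (up): focus=C path=0 depth=1 children=['O', 'H', 'E'] left=[] right=['G'] parent=F

Answer: F(C(O(X(Z)) H E) G)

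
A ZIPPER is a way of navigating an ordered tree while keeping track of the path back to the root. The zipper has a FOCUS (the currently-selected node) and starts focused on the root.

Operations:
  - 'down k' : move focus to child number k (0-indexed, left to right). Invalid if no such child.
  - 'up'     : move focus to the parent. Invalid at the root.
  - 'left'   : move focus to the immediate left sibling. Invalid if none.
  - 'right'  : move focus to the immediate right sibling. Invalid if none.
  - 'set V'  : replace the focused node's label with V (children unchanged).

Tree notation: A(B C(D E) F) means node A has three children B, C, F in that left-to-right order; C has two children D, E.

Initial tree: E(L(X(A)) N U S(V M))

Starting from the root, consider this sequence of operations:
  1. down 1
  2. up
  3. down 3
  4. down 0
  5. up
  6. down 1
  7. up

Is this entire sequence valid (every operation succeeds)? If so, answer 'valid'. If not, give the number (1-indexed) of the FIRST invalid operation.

Answer: valid

Derivation:
Step 1 (down 1): focus=N path=1 depth=1 children=[] left=['L'] right=['U', 'S'] parent=E
Step 2 (up): focus=E path=root depth=0 children=['L', 'N', 'U', 'S'] (at root)
Step 3 (down 3): focus=S path=3 depth=1 children=['V', 'M'] left=['L', 'N', 'U'] right=[] parent=E
Step 4 (down 0): focus=V path=3/0 depth=2 children=[] left=[] right=['M'] parent=S
Step 5 (up): focus=S path=3 depth=1 children=['V', 'M'] left=['L', 'N', 'U'] right=[] parent=E
Step 6 (down 1): focus=M path=3/1 depth=2 children=[] left=['V'] right=[] parent=S
Step 7 (up): focus=S path=3 depth=1 children=['V', 'M'] left=['L', 'N', 'U'] right=[] parent=E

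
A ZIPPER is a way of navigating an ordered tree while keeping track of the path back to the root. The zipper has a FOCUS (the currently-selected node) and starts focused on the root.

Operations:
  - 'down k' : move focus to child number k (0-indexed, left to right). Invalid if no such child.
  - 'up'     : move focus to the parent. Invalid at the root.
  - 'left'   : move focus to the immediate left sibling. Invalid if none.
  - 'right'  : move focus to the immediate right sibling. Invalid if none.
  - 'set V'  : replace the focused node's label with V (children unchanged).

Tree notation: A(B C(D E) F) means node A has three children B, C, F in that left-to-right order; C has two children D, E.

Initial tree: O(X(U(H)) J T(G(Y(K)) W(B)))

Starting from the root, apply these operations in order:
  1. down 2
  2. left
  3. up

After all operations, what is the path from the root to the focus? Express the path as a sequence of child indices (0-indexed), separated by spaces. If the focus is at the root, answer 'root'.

Answer: root

Derivation:
Step 1 (down 2): focus=T path=2 depth=1 children=['G', 'W'] left=['X', 'J'] right=[] parent=O
Step 2 (left): focus=J path=1 depth=1 children=[] left=['X'] right=['T'] parent=O
Step 3 (up): focus=O path=root depth=0 children=['X', 'J', 'T'] (at root)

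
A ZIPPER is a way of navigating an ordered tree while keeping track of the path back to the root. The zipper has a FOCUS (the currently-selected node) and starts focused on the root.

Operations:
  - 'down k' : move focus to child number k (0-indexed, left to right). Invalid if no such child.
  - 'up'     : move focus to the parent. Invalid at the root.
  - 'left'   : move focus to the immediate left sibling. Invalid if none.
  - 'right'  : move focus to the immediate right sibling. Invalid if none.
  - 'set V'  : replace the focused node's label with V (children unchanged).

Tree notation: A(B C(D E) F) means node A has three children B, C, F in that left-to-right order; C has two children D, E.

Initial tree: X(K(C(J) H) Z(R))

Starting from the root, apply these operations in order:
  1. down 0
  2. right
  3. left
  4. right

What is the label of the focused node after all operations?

Answer: Z

Derivation:
Step 1 (down 0): focus=K path=0 depth=1 children=['C', 'H'] left=[] right=['Z'] parent=X
Step 2 (right): focus=Z path=1 depth=1 children=['R'] left=['K'] right=[] parent=X
Step 3 (left): focus=K path=0 depth=1 children=['C', 'H'] left=[] right=['Z'] parent=X
Step 4 (right): focus=Z path=1 depth=1 children=['R'] left=['K'] right=[] parent=X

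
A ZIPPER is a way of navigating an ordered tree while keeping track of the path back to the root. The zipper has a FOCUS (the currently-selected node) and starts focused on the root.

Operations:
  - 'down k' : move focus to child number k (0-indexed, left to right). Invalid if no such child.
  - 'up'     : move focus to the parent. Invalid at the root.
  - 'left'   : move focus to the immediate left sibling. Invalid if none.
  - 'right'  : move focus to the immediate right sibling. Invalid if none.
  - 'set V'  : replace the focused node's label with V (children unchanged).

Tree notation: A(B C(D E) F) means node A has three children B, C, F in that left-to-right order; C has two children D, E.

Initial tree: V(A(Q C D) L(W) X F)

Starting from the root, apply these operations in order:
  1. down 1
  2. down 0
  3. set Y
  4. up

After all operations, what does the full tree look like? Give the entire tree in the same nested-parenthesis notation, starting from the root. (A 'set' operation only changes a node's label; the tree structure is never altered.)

Step 1 (down 1): focus=L path=1 depth=1 children=['W'] left=['A'] right=['X', 'F'] parent=V
Step 2 (down 0): focus=W path=1/0 depth=2 children=[] left=[] right=[] parent=L
Step 3 (set Y): focus=Y path=1/0 depth=2 children=[] left=[] right=[] parent=L
Step 4 (up): focus=L path=1 depth=1 children=['Y'] left=['A'] right=['X', 'F'] parent=V

Answer: V(A(Q C D) L(Y) X F)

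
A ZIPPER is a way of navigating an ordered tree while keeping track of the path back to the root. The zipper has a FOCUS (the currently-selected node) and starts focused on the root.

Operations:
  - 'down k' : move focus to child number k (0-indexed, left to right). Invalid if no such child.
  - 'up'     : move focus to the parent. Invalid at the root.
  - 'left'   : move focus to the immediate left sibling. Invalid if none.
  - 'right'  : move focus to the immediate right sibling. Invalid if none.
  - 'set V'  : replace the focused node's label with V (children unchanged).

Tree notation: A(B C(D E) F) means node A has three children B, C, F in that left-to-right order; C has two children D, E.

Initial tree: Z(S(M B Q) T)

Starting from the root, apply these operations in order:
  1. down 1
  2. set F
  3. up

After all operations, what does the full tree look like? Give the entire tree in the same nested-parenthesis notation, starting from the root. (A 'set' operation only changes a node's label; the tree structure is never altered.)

Step 1 (down 1): focus=T path=1 depth=1 children=[] left=['S'] right=[] parent=Z
Step 2 (set F): focus=F path=1 depth=1 children=[] left=['S'] right=[] parent=Z
Step 3 (up): focus=Z path=root depth=0 children=['S', 'F'] (at root)

Answer: Z(S(M B Q) F)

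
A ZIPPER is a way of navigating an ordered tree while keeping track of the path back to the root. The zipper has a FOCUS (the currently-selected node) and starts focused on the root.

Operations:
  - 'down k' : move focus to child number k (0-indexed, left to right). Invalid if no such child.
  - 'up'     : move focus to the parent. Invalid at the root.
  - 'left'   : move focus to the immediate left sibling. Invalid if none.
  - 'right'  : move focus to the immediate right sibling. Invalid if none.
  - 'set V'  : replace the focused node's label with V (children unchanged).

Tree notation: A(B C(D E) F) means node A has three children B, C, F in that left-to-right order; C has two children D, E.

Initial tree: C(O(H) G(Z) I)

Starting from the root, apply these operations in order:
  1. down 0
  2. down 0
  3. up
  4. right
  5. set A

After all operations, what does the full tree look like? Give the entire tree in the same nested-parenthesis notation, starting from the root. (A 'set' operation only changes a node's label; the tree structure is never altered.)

Answer: C(O(H) A(Z) I)

Derivation:
Step 1 (down 0): focus=O path=0 depth=1 children=['H'] left=[] right=['G', 'I'] parent=C
Step 2 (down 0): focus=H path=0/0 depth=2 children=[] left=[] right=[] parent=O
Step 3 (up): focus=O path=0 depth=1 children=['H'] left=[] right=['G', 'I'] parent=C
Step 4 (right): focus=G path=1 depth=1 children=['Z'] left=['O'] right=['I'] parent=C
Step 5 (set A): focus=A path=1 depth=1 children=['Z'] left=['O'] right=['I'] parent=C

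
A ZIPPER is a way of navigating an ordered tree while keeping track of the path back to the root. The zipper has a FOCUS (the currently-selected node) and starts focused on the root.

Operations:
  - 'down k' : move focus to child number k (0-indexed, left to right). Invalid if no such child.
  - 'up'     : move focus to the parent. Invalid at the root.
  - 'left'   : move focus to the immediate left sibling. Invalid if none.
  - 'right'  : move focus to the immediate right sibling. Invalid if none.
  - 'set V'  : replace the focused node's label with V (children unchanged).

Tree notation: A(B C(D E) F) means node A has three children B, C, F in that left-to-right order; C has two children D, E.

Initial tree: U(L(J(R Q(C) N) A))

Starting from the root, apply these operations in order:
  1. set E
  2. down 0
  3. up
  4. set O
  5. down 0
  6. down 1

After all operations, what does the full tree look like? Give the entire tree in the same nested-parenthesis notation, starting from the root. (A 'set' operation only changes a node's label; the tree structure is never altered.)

Answer: O(L(J(R Q(C) N) A))

Derivation:
Step 1 (set E): focus=E path=root depth=0 children=['L'] (at root)
Step 2 (down 0): focus=L path=0 depth=1 children=['J', 'A'] left=[] right=[] parent=E
Step 3 (up): focus=E path=root depth=0 children=['L'] (at root)
Step 4 (set O): focus=O path=root depth=0 children=['L'] (at root)
Step 5 (down 0): focus=L path=0 depth=1 children=['J', 'A'] left=[] right=[] parent=O
Step 6 (down 1): focus=A path=0/1 depth=2 children=[] left=['J'] right=[] parent=L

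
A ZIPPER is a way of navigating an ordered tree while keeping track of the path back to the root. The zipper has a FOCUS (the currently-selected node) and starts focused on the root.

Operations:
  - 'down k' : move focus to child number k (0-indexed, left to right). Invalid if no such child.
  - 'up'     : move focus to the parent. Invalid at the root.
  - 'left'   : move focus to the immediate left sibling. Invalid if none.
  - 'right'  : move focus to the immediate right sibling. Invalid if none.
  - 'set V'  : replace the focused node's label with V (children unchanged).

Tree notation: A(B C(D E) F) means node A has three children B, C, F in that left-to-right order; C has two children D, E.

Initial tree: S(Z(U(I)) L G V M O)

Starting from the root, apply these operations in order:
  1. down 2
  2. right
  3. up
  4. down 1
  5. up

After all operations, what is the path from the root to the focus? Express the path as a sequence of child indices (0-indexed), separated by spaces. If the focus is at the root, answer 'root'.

Step 1 (down 2): focus=G path=2 depth=1 children=[] left=['Z', 'L'] right=['V', 'M', 'O'] parent=S
Step 2 (right): focus=V path=3 depth=1 children=[] left=['Z', 'L', 'G'] right=['M', 'O'] parent=S
Step 3 (up): focus=S path=root depth=0 children=['Z', 'L', 'G', 'V', 'M', 'O'] (at root)
Step 4 (down 1): focus=L path=1 depth=1 children=[] left=['Z'] right=['G', 'V', 'M', 'O'] parent=S
Step 5 (up): focus=S path=root depth=0 children=['Z', 'L', 'G', 'V', 'M', 'O'] (at root)

Answer: root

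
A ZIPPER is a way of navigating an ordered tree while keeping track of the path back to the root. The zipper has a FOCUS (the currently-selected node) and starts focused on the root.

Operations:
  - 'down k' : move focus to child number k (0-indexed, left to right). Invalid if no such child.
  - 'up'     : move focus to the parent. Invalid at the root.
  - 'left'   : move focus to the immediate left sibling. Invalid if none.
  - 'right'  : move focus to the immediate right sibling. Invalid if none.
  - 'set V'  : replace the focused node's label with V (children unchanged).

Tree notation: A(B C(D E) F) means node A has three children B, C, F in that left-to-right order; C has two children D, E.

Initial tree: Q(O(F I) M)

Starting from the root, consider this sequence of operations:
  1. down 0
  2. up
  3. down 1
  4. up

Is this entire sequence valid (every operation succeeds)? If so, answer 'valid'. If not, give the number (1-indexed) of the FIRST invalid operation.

Answer: valid

Derivation:
Step 1 (down 0): focus=O path=0 depth=1 children=['F', 'I'] left=[] right=['M'] parent=Q
Step 2 (up): focus=Q path=root depth=0 children=['O', 'M'] (at root)
Step 3 (down 1): focus=M path=1 depth=1 children=[] left=['O'] right=[] parent=Q
Step 4 (up): focus=Q path=root depth=0 children=['O', 'M'] (at root)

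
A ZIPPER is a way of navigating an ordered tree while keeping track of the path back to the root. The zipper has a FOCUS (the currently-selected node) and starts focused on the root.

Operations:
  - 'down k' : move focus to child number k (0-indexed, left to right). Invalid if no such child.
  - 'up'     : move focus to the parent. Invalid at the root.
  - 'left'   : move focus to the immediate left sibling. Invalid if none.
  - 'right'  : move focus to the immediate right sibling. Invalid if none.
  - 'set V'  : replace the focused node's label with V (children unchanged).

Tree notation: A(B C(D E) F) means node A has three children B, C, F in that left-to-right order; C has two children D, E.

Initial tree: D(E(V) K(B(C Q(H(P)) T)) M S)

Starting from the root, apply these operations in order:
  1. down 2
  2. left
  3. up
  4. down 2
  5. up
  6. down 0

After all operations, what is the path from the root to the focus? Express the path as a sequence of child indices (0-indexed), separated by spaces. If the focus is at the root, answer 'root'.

Answer: 0

Derivation:
Step 1 (down 2): focus=M path=2 depth=1 children=[] left=['E', 'K'] right=['S'] parent=D
Step 2 (left): focus=K path=1 depth=1 children=['B'] left=['E'] right=['M', 'S'] parent=D
Step 3 (up): focus=D path=root depth=0 children=['E', 'K', 'M', 'S'] (at root)
Step 4 (down 2): focus=M path=2 depth=1 children=[] left=['E', 'K'] right=['S'] parent=D
Step 5 (up): focus=D path=root depth=0 children=['E', 'K', 'M', 'S'] (at root)
Step 6 (down 0): focus=E path=0 depth=1 children=['V'] left=[] right=['K', 'M', 'S'] parent=D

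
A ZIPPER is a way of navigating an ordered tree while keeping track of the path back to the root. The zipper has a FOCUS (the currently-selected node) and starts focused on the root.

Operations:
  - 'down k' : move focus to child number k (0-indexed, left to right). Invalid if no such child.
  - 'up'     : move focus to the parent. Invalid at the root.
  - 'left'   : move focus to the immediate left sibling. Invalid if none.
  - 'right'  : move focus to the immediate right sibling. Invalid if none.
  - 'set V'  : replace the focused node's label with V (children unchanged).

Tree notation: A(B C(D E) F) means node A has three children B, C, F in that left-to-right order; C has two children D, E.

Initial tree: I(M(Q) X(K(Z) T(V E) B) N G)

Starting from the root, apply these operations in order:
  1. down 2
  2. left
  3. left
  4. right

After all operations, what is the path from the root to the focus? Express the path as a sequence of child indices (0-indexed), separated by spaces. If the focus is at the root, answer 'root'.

Step 1 (down 2): focus=N path=2 depth=1 children=[] left=['M', 'X'] right=['G'] parent=I
Step 2 (left): focus=X path=1 depth=1 children=['K', 'T', 'B'] left=['M'] right=['N', 'G'] parent=I
Step 3 (left): focus=M path=0 depth=1 children=['Q'] left=[] right=['X', 'N', 'G'] parent=I
Step 4 (right): focus=X path=1 depth=1 children=['K', 'T', 'B'] left=['M'] right=['N', 'G'] parent=I

Answer: 1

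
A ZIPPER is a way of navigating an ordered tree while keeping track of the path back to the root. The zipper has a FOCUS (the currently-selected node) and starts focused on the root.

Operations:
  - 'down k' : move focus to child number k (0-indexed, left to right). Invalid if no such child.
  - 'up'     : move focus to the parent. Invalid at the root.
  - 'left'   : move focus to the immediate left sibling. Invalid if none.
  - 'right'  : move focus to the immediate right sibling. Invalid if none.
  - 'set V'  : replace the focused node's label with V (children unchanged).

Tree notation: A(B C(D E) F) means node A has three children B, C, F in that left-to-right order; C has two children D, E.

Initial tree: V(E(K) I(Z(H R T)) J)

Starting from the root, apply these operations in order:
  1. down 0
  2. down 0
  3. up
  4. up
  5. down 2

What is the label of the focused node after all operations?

Answer: J

Derivation:
Step 1 (down 0): focus=E path=0 depth=1 children=['K'] left=[] right=['I', 'J'] parent=V
Step 2 (down 0): focus=K path=0/0 depth=2 children=[] left=[] right=[] parent=E
Step 3 (up): focus=E path=0 depth=1 children=['K'] left=[] right=['I', 'J'] parent=V
Step 4 (up): focus=V path=root depth=0 children=['E', 'I', 'J'] (at root)
Step 5 (down 2): focus=J path=2 depth=1 children=[] left=['E', 'I'] right=[] parent=V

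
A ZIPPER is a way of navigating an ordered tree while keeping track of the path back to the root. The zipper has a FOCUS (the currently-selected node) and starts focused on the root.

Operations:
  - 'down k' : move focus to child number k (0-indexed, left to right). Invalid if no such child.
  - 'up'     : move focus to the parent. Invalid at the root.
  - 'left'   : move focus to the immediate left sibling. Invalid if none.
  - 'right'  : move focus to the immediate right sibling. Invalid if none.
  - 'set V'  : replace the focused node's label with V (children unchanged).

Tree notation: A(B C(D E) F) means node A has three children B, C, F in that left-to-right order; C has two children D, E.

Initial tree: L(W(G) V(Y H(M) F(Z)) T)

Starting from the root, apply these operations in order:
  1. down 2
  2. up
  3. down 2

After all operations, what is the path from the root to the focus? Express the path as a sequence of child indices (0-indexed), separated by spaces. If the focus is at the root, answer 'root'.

Answer: 2

Derivation:
Step 1 (down 2): focus=T path=2 depth=1 children=[] left=['W', 'V'] right=[] parent=L
Step 2 (up): focus=L path=root depth=0 children=['W', 'V', 'T'] (at root)
Step 3 (down 2): focus=T path=2 depth=1 children=[] left=['W', 'V'] right=[] parent=L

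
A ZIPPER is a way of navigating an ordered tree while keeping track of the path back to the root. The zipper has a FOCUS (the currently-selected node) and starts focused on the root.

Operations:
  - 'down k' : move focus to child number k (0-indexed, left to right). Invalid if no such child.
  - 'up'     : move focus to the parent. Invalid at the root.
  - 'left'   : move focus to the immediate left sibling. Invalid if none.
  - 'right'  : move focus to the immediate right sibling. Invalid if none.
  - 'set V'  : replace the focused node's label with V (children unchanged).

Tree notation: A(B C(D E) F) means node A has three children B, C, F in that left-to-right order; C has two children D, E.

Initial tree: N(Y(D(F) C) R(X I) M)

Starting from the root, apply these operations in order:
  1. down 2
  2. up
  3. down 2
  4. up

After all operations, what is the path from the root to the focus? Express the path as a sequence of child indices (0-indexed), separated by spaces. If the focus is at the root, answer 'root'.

Answer: root

Derivation:
Step 1 (down 2): focus=M path=2 depth=1 children=[] left=['Y', 'R'] right=[] parent=N
Step 2 (up): focus=N path=root depth=0 children=['Y', 'R', 'M'] (at root)
Step 3 (down 2): focus=M path=2 depth=1 children=[] left=['Y', 'R'] right=[] parent=N
Step 4 (up): focus=N path=root depth=0 children=['Y', 'R', 'M'] (at root)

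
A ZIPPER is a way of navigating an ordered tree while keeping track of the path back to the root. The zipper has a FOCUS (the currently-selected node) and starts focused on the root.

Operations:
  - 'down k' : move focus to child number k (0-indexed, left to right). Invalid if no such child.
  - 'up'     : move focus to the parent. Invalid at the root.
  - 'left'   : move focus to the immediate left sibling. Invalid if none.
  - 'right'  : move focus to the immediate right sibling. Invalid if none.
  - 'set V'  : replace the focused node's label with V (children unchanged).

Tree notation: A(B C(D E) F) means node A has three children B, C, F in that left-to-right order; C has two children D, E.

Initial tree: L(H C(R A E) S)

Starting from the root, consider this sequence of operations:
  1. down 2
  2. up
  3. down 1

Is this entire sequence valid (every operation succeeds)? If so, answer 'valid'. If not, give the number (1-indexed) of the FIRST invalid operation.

Answer: valid

Derivation:
Step 1 (down 2): focus=S path=2 depth=1 children=[] left=['H', 'C'] right=[] parent=L
Step 2 (up): focus=L path=root depth=0 children=['H', 'C', 'S'] (at root)
Step 3 (down 1): focus=C path=1 depth=1 children=['R', 'A', 'E'] left=['H'] right=['S'] parent=L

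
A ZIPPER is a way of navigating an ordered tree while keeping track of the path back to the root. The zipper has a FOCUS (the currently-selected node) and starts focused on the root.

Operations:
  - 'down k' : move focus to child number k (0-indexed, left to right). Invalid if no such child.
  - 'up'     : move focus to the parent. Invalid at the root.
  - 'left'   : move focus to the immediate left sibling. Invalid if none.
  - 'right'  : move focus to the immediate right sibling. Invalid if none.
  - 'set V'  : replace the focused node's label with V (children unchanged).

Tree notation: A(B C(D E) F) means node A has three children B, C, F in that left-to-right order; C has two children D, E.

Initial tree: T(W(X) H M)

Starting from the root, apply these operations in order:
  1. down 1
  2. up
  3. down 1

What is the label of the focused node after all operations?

Step 1 (down 1): focus=H path=1 depth=1 children=[] left=['W'] right=['M'] parent=T
Step 2 (up): focus=T path=root depth=0 children=['W', 'H', 'M'] (at root)
Step 3 (down 1): focus=H path=1 depth=1 children=[] left=['W'] right=['M'] parent=T

Answer: H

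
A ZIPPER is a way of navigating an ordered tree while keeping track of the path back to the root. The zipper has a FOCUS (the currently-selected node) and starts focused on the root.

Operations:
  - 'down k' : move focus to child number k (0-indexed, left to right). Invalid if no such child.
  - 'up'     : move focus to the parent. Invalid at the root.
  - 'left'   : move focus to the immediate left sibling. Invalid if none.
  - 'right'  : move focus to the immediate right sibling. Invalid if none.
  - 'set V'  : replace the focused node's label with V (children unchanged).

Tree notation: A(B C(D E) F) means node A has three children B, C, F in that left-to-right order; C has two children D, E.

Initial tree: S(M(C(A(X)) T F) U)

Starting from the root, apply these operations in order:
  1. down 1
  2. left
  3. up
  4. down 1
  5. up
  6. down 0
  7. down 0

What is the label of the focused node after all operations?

Step 1 (down 1): focus=U path=1 depth=1 children=[] left=['M'] right=[] parent=S
Step 2 (left): focus=M path=0 depth=1 children=['C', 'T', 'F'] left=[] right=['U'] parent=S
Step 3 (up): focus=S path=root depth=0 children=['M', 'U'] (at root)
Step 4 (down 1): focus=U path=1 depth=1 children=[] left=['M'] right=[] parent=S
Step 5 (up): focus=S path=root depth=0 children=['M', 'U'] (at root)
Step 6 (down 0): focus=M path=0 depth=1 children=['C', 'T', 'F'] left=[] right=['U'] parent=S
Step 7 (down 0): focus=C path=0/0 depth=2 children=['A'] left=[] right=['T', 'F'] parent=M

Answer: C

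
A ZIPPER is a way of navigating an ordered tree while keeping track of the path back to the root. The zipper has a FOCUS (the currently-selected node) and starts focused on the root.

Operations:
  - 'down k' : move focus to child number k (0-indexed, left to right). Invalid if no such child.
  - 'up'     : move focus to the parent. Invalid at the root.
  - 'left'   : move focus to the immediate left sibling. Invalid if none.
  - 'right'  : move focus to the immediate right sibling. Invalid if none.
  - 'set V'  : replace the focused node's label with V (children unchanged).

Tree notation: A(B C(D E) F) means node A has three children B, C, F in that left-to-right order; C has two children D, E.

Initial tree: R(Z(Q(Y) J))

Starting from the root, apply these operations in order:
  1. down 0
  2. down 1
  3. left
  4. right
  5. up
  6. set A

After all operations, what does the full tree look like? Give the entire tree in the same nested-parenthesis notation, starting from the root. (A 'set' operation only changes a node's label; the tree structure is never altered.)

Answer: R(A(Q(Y) J))

Derivation:
Step 1 (down 0): focus=Z path=0 depth=1 children=['Q', 'J'] left=[] right=[] parent=R
Step 2 (down 1): focus=J path=0/1 depth=2 children=[] left=['Q'] right=[] parent=Z
Step 3 (left): focus=Q path=0/0 depth=2 children=['Y'] left=[] right=['J'] parent=Z
Step 4 (right): focus=J path=0/1 depth=2 children=[] left=['Q'] right=[] parent=Z
Step 5 (up): focus=Z path=0 depth=1 children=['Q', 'J'] left=[] right=[] parent=R
Step 6 (set A): focus=A path=0 depth=1 children=['Q', 'J'] left=[] right=[] parent=R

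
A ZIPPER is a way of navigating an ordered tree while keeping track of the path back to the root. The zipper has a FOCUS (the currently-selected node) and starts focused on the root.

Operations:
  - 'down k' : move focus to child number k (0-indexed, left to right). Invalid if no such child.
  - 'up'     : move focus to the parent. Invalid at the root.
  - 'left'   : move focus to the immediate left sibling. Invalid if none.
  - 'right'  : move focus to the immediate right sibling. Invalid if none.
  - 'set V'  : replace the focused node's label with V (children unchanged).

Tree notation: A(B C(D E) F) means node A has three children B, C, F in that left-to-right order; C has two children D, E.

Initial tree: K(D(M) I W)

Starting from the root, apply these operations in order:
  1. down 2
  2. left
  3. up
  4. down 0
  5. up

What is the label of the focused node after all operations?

Answer: K

Derivation:
Step 1 (down 2): focus=W path=2 depth=1 children=[] left=['D', 'I'] right=[] parent=K
Step 2 (left): focus=I path=1 depth=1 children=[] left=['D'] right=['W'] parent=K
Step 3 (up): focus=K path=root depth=0 children=['D', 'I', 'W'] (at root)
Step 4 (down 0): focus=D path=0 depth=1 children=['M'] left=[] right=['I', 'W'] parent=K
Step 5 (up): focus=K path=root depth=0 children=['D', 'I', 'W'] (at root)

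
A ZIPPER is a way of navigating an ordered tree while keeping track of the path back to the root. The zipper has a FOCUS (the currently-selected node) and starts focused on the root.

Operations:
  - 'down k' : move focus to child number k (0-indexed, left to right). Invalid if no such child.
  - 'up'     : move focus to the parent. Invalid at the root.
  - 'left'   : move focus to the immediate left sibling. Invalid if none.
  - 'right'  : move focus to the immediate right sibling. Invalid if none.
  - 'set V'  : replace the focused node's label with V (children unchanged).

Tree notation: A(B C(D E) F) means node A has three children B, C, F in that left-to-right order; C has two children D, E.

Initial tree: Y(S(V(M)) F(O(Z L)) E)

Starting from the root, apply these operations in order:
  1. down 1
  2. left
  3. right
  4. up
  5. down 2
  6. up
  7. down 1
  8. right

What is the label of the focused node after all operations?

Step 1 (down 1): focus=F path=1 depth=1 children=['O'] left=['S'] right=['E'] parent=Y
Step 2 (left): focus=S path=0 depth=1 children=['V'] left=[] right=['F', 'E'] parent=Y
Step 3 (right): focus=F path=1 depth=1 children=['O'] left=['S'] right=['E'] parent=Y
Step 4 (up): focus=Y path=root depth=0 children=['S', 'F', 'E'] (at root)
Step 5 (down 2): focus=E path=2 depth=1 children=[] left=['S', 'F'] right=[] parent=Y
Step 6 (up): focus=Y path=root depth=0 children=['S', 'F', 'E'] (at root)
Step 7 (down 1): focus=F path=1 depth=1 children=['O'] left=['S'] right=['E'] parent=Y
Step 8 (right): focus=E path=2 depth=1 children=[] left=['S', 'F'] right=[] parent=Y

Answer: E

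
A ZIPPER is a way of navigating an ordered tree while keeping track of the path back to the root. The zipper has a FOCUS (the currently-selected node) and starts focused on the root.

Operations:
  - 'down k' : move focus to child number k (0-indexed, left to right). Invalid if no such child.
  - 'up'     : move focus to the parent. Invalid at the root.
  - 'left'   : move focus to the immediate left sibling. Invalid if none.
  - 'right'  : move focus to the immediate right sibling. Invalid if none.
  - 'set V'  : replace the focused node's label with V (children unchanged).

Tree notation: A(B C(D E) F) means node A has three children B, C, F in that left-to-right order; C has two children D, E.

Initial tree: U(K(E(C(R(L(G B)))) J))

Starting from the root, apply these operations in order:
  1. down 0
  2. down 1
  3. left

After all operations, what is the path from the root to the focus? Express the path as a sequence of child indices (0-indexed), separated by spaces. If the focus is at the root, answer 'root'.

Answer: 0 0

Derivation:
Step 1 (down 0): focus=K path=0 depth=1 children=['E', 'J'] left=[] right=[] parent=U
Step 2 (down 1): focus=J path=0/1 depth=2 children=[] left=['E'] right=[] parent=K
Step 3 (left): focus=E path=0/0 depth=2 children=['C'] left=[] right=['J'] parent=K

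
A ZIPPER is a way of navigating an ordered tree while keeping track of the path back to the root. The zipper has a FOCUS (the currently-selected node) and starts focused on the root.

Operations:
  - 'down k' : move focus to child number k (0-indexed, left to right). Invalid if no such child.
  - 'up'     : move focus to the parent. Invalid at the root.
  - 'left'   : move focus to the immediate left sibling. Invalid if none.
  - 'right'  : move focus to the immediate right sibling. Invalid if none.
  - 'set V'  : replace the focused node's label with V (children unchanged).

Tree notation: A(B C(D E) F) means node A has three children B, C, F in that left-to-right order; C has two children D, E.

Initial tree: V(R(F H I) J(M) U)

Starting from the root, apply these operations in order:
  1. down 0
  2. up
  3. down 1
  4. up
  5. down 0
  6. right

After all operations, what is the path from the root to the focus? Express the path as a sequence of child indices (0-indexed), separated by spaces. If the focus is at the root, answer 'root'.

Answer: 1

Derivation:
Step 1 (down 0): focus=R path=0 depth=1 children=['F', 'H', 'I'] left=[] right=['J', 'U'] parent=V
Step 2 (up): focus=V path=root depth=0 children=['R', 'J', 'U'] (at root)
Step 3 (down 1): focus=J path=1 depth=1 children=['M'] left=['R'] right=['U'] parent=V
Step 4 (up): focus=V path=root depth=0 children=['R', 'J', 'U'] (at root)
Step 5 (down 0): focus=R path=0 depth=1 children=['F', 'H', 'I'] left=[] right=['J', 'U'] parent=V
Step 6 (right): focus=J path=1 depth=1 children=['M'] left=['R'] right=['U'] parent=V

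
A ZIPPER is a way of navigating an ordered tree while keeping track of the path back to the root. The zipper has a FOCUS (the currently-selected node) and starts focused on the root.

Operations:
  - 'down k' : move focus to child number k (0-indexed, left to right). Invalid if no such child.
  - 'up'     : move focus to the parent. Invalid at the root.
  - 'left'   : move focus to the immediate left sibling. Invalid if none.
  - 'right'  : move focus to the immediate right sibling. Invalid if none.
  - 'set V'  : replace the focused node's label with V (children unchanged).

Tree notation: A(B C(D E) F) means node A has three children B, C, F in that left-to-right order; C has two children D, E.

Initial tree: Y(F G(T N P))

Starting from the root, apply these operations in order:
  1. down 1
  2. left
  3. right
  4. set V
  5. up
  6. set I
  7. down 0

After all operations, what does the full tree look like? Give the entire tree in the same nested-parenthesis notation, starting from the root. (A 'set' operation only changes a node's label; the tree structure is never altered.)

Answer: I(F V(T N P))

Derivation:
Step 1 (down 1): focus=G path=1 depth=1 children=['T', 'N', 'P'] left=['F'] right=[] parent=Y
Step 2 (left): focus=F path=0 depth=1 children=[] left=[] right=['G'] parent=Y
Step 3 (right): focus=G path=1 depth=1 children=['T', 'N', 'P'] left=['F'] right=[] parent=Y
Step 4 (set V): focus=V path=1 depth=1 children=['T', 'N', 'P'] left=['F'] right=[] parent=Y
Step 5 (up): focus=Y path=root depth=0 children=['F', 'V'] (at root)
Step 6 (set I): focus=I path=root depth=0 children=['F', 'V'] (at root)
Step 7 (down 0): focus=F path=0 depth=1 children=[] left=[] right=['V'] parent=I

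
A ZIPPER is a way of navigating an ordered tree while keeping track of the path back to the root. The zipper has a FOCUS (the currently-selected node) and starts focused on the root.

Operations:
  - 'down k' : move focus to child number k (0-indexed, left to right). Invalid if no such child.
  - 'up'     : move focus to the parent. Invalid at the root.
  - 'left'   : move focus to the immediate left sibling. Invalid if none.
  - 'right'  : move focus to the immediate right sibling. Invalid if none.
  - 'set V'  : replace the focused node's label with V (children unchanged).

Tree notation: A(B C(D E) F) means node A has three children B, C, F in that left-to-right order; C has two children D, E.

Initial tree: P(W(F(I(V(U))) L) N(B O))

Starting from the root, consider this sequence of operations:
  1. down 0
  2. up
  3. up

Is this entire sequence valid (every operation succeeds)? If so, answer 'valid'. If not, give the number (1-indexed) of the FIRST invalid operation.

Step 1 (down 0): focus=W path=0 depth=1 children=['F', 'L'] left=[] right=['N'] parent=P
Step 2 (up): focus=P path=root depth=0 children=['W', 'N'] (at root)
Step 3 (up): INVALID

Answer: 3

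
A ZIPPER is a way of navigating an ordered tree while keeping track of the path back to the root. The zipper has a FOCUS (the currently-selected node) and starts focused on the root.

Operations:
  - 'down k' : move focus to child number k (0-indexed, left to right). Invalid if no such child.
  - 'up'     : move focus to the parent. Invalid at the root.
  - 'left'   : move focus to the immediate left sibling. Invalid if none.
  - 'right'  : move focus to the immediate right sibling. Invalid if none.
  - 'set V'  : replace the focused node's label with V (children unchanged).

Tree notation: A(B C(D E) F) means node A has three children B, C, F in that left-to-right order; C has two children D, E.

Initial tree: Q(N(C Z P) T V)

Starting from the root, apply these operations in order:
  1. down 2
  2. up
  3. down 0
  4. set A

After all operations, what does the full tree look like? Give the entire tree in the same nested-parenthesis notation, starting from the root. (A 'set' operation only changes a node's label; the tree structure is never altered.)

Step 1 (down 2): focus=V path=2 depth=1 children=[] left=['N', 'T'] right=[] parent=Q
Step 2 (up): focus=Q path=root depth=0 children=['N', 'T', 'V'] (at root)
Step 3 (down 0): focus=N path=0 depth=1 children=['C', 'Z', 'P'] left=[] right=['T', 'V'] parent=Q
Step 4 (set A): focus=A path=0 depth=1 children=['C', 'Z', 'P'] left=[] right=['T', 'V'] parent=Q

Answer: Q(A(C Z P) T V)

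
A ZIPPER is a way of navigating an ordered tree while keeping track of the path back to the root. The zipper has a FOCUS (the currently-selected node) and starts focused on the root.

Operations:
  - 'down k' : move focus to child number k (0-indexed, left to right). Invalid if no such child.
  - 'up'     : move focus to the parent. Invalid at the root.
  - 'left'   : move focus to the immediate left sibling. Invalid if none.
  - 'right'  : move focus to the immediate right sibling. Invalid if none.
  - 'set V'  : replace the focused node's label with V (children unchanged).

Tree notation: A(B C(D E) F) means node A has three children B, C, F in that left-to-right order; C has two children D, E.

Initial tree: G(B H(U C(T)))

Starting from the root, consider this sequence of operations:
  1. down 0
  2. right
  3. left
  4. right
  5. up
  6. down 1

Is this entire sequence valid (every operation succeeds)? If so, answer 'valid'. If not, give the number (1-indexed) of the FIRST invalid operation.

Step 1 (down 0): focus=B path=0 depth=1 children=[] left=[] right=['H'] parent=G
Step 2 (right): focus=H path=1 depth=1 children=['U', 'C'] left=['B'] right=[] parent=G
Step 3 (left): focus=B path=0 depth=1 children=[] left=[] right=['H'] parent=G
Step 4 (right): focus=H path=1 depth=1 children=['U', 'C'] left=['B'] right=[] parent=G
Step 5 (up): focus=G path=root depth=0 children=['B', 'H'] (at root)
Step 6 (down 1): focus=H path=1 depth=1 children=['U', 'C'] left=['B'] right=[] parent=G

Answer: valid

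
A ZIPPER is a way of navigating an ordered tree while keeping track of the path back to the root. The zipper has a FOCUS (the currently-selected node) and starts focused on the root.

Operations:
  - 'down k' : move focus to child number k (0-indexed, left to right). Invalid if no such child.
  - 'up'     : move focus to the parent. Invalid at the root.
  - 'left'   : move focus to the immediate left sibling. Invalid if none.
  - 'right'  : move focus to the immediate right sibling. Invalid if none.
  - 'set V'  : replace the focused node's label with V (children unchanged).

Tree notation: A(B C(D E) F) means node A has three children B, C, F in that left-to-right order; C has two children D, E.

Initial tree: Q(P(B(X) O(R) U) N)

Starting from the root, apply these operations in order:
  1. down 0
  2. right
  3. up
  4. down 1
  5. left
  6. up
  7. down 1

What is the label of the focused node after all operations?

Step 1 (down 0): focus=P path=0 depth=1 children=['B', 'O', 'U'] left=[] right=['N'] parent=Q
Step 2 (right): focus=N path=1 depth=1 children=[] left=['P'] right=[] parent=Q
Step 3 (up): focus=Q path=root depth=0 children=['P', 'N'] (at root)
Step 4 (down 1): focus=N path=1 depth=1 children=[] left=['P'] right=[] parent=Q
Step 5 (left): focus=P path=0 depth=1 children=['B', 'O', 'U'] left=[] right=['N'] parent=Q
Step 6 (up): focus=Q path=root depth=0 children=['P', 'N'] (at root)
Step 7 (down 1): focus=N path=1 depth=1 children=[] left=['P'] right=[] parent=Q

Answer: N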